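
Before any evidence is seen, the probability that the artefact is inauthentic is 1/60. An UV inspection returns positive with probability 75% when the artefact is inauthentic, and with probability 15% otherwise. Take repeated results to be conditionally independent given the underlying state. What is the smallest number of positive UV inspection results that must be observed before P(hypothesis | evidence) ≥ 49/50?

Prior odds: (1/60) ÷ (59/60) = 1/59.
Likelihood ratio of a positive result = 0.75/0.15 = 5.
Target odds: 0.98 ÷ 0.02 = 49.
Need (1/59) × 5ⁿ ≥ 49, i.e. 5ⁿ ≥ 2891.
5⁴ = 625 falls short of 2891 but 5⁵ = 3125 reaches it, so n = 5.

5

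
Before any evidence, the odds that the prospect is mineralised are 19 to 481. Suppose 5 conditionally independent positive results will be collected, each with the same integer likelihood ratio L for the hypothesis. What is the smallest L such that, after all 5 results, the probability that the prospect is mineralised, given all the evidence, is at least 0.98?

Prior odds = 19/481.
Target odds = 0.98/0.02 = 49.
Need L⁵ ≥ 49 ÷ (19/481) = 23569/19.
4⁵ = 1024 < 23569/19 ≤ 3125 = 5⁵, so L = 5.

5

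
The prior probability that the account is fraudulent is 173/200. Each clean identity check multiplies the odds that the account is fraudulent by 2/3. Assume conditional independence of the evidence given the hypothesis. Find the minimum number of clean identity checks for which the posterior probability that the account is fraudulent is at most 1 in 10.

Prior odds: 0.865 ÷ 0.135 = 173/27.
Likelihood ratio per clean identity check = 2/3.
Target posterior odds = 0.1/0.9 = 1/9.
Require (2/3)ⁿ ≤ 1/9 ÷ (173/27) = 3/173.
(2/3)¹⁰ = 1024/59049 is still above 3/173 but (2/3)¹¹ = 2048/177147 is at or below it, so n = 11.

11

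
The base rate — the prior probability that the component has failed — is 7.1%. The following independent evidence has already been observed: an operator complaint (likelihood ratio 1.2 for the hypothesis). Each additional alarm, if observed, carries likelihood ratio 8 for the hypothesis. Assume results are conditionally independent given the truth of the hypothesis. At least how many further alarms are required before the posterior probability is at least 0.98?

4

Prior odds = 0.071/0.929 = 71/929.
Bayes factor of the evidence already in hand = 1.2.
Odds after that evidence = (71/929) × 1.2 = 426/4645.
Target odds = 0.98/0.02 = 49.
Need 8ⁿ ≥ 49 ÷ (426/4645) = 227605/426.
8³ = 512 falls short of 227605/426 but 8⁴ = 4096 reaches it, so n = 4.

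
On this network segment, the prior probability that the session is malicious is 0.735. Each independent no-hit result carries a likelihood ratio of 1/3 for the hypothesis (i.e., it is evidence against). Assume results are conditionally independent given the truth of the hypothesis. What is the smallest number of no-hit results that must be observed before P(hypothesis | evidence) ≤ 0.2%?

7

Prior odds = 0.735/0.265 = 147/53.
Likelihood ratio per no-hit result = 1/3.
Target odds: 0.002 ÷ 0.998 = 1/499.
Need (147/53) × (1/3)ⁿ ≤ 1/499, i.e. (1/3)ⁿ ≤ 53/73353.
(1/3)⁶ = 1/729 is still above 53/73353 but (1/3)⁷ = 1/2187 is at or below it, so n = 7.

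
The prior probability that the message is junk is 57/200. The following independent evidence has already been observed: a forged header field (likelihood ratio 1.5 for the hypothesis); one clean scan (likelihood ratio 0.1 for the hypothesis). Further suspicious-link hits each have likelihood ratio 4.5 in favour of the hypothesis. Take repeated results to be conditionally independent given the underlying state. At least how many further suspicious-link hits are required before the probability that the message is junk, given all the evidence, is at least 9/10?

Prior odds = 0.285/0.715 = 57/143.
Combined Bayes factor of the evidence already in hand = 1.5 × 0.1 = 0.15.
Odds after that evidence = (57/143) × 0.15 = 171/2860.
Target odds = 0.9/0.1 = 9.
Need 4.5ⁿ ≥ 9 ÷ (171/2860) = 2860/19.
4.5³ = 91.125 falls short of 2860/19 but 4.5⁴ = 410.0625 reaches it, so n = 4.

4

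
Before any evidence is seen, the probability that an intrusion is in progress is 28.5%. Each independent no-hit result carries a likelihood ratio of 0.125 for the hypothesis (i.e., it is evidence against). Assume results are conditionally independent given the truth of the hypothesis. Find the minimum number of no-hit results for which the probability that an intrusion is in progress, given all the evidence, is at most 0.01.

Prior odds = 0.285/0.715 = 57/143.
Likelihood ratio per no-hit result = 0.125.
Target odds: 0.01 ÷ 0.99 = 1/99.
Need (57/143) × 0.125ⁿ ≤ 1/99, i.e. 0.125ⁿ ≤ 13/513.
0.125¹ = 0.125 is still above 13/513 but 0.125² = 0.015625 is at or below it, so n = 2.

2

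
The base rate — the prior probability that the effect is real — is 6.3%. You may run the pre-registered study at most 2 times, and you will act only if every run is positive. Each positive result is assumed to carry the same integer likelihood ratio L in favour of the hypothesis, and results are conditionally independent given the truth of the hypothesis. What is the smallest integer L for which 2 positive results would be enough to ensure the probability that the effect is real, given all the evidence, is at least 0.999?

122

Prior odds = 0.063/0.937 = 63/937.
Target odds = 0.999/0.001 = 999.
Need L² ≥ 999 ÷ (63/937) = 104007/7.
121² = 14641 < 104007/7 ≤ 14884 = 122², so L = 122.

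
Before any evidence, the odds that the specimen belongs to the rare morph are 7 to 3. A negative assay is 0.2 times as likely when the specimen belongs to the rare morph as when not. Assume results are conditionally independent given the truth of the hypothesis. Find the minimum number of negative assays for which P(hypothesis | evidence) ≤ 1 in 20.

Prior odds = 7/3.
Likelihood ratio per negative assay = 0.2.
Target odds: 0.05 ÷ 0.95 = 1/19.
Need (7/3) × 0.2ⁿ ≤ 1/19, i.e. 0.2ⁿ ≤ 3/133.
0.2² = 0.04 is still above 3/133 but 0.2³ = 0.008 is at or below it, so n = 3.

3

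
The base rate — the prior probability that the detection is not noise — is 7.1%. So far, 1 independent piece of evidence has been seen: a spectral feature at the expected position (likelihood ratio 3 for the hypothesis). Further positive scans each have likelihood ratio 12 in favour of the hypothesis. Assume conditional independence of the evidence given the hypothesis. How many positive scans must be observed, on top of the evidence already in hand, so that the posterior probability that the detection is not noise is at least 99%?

3

Prior odds = 0.071/0.929 = 71/929.
Bayes factor of the evidence already in hand = 3.
Odds after that evidence = (71/929) × 3 = 213/929.
Target odds = 0.99/0.01 = 99.
Need 12ⁿ ≥ 99 ÷ (213/929) = 30657/71.
12² = 144 falls short of 30657/71 but 12³ = 1728 reaches it, so n = 3.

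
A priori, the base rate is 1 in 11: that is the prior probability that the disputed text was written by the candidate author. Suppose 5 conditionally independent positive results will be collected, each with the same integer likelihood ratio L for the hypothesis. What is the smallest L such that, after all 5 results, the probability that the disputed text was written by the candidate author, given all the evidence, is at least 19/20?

3

Prior odds = (1/11)/(10/11) = 0.1.
Target odds = 0.95/0.05 = 19.
Need L⁵ ≥ 19 ÷ 0.1 = 190.
2⁵ = 32 < 190 ≤ 243 = 3⁵, so L = 3.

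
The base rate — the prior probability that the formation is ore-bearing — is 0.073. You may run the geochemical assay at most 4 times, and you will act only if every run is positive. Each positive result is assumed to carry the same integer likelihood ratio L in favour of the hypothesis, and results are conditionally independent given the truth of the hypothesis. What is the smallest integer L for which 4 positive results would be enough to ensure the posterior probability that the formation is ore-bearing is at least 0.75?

Prior odds = 0.073/0.927 = 73/927.
Target odds = 0.75/0.25 = 3.
Need L⁴ ≥ 3 ÷ (73/927) = 2781/73.
2⁴ = 16 < 2781/73 ≤ 81 = 3⁴, so L = 3.

3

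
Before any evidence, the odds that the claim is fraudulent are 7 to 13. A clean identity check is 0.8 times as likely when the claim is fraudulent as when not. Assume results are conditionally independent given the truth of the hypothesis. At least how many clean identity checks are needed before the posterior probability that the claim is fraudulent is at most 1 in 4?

3

Prior odds = 7/13.
Likelihood ratio per clean identity check = 0.8.
Target odds: 0.25 ÷ 0.75 = 1/3.
Require 0.8ⁿ ≤ 1/3 ÷ (7/13) = 13/21.
0.8² = 0.64 is still above 13/21 but 0.8³ = 0.512 is at or below it, so n = 3.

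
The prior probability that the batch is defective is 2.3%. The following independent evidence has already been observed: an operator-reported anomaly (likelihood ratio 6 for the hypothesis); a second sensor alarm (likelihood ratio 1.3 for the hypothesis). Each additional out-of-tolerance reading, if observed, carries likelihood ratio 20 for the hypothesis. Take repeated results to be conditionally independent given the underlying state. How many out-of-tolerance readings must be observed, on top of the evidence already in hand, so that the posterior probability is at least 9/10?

2

Prior odds = 0.023/0.977 = 23/977.
Combined Bayes factor of the evidence already in hand = 6 × 1.3 = 7.8.
Odds after that evidence = (23/977) × 7.8 = 897/4885.
Target odds = 0.9/0.1 = 9.
Need 20ⁿ ≥ 9 ÷ (897/4885) = 14655/299.
20¹ = 20 falls short of 14655/299 but 20² = 400 reaches it, so n = 2.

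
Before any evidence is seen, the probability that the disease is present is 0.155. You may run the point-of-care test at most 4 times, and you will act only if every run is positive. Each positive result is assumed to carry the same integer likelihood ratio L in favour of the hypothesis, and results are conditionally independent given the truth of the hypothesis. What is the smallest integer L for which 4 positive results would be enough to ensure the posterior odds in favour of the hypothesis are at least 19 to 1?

Prior odds = 0.155/0.845 = 31/169.
Target odds = 19.
Need L⁴ ≥ 19 ÷ (31/169) = 3211/31.
3⁴ = 81 < 3211/31 ≤ 256 = 4⁴, so L = 4.

4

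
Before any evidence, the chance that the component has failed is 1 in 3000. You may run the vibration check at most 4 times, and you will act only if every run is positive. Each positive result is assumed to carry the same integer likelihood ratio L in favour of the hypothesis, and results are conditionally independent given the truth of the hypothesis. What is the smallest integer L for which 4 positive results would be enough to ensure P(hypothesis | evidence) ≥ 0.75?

10

Prior odds = (1/3000)/(2999/3000) = 1/2999.
Target odds = 0.75/0.25 = 3.
Need L⁴ ≥ 3 ÷ (1/2999) = 8997.
9⁴ = 6561 < 8997 ≤ 10000 = 10⁴, so L = 10.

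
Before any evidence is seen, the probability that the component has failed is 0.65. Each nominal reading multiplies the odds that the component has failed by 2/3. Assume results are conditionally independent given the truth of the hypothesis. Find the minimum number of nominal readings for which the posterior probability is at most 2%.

Prior odds = 0.65/0.35 = 13/7.
Likelihood ratio per nominal reading = 2/3.
Target posterior odds = 0.02/0.98 = 1/49.
Require (2/3)ⁿ ≤ 1/49 ÷ (13/7) = 1/91.
(2/3)¹¹ = 2048/177147 is still above 1/91 but (2/3)¹² = 4096/531441 is at or below it, so n = 12.

12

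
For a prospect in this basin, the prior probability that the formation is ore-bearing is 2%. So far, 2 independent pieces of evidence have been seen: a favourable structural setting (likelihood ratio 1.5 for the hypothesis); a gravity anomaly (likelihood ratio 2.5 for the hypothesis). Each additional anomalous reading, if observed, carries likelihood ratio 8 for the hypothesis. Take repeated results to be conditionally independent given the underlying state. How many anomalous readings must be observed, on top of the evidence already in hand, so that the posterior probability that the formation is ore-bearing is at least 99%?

4

Prior odds = 0.02/0.98 = 1/49.
Combined Bayes factor of the evidence already in hand = 1.5 × 2.5 = 3.75.
Odds after that evidence = (1/49) × 3.75 = 15/196.
Target odds = 0.99/0.01 = 99.
Need 8ⁿ ≥ 99 ÷ (15/196) = 1293.6.
8³ = 512 falls short of 1293.6 but 8⁴ = 4096 reaches it, so n = 4.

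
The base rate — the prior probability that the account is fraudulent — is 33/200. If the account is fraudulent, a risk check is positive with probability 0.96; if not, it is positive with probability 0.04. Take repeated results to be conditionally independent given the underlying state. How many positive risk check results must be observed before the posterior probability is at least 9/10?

Prior odds = 0.165/0.835 = 33/167.
Likelihood ratio of a positive = 0.96/0.04 = 24.
Target odds: 0.9 ÷ 0.1 = 9.
Require 24ⁿ ≥ 9 ÷ (33/167) = 501/11.
24¹ = 24 falls short of 501/11 but 24² = 576 reaches it, so n = 2.

2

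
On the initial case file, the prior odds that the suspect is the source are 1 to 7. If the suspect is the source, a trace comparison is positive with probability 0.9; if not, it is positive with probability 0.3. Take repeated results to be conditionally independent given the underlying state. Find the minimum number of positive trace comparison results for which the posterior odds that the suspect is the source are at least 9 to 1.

Prior odds = 1/7.
Likelihood ratio of a positive = 0.9/0.3 = 3.
Target odds = 9.
Require 3ⁿ ≥ 9 ÷ (1/7) = 63.
3³ = 27 falls short of 63 but 3⁴ = 81 reaches it, so n = 4.

4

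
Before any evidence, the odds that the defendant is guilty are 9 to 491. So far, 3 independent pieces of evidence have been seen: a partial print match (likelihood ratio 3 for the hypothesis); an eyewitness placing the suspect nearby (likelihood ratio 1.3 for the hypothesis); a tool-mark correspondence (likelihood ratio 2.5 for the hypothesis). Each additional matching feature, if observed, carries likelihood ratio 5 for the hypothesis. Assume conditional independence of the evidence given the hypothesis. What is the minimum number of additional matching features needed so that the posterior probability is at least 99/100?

Prior odds = 9/491.
Combined Bayes factor of the evidence already in hand = 3 × 1.3 × 2.5 = 9.75.
Odds after that evidence = (9/491) × 9.75 = 351/1964.
Target odds = 0.99/0.01 = 99.
Need 5ⁿ ≥ 99 ÷ (351/1964) = 21604/39.
5³ = 125 falls short of 21604/39 but 5⁴ = 625 reaches it, so n = 4.

4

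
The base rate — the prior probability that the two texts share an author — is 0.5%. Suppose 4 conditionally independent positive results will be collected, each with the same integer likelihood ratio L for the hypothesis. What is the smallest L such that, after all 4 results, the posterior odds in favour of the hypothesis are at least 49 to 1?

10

Prior odds = 0.005/0.995 = 1/199.
Target odds = 49.
Need L⁴ ≥ 49 ÷ (1/199) = 9751.
9⁴ = 6561 < 9751 ≤ 10000 = 10⁴, so L = 10.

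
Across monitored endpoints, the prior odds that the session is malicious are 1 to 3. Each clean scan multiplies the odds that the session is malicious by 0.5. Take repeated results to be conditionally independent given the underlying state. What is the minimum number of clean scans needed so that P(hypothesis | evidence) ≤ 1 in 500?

Prior odds = 1/3.
Likelihood ratio per clean scan = 0.5.
Target posterior odds = 0.002/0.998 = 1/499.
Need (1/3) × 0.5ⁿ ≤ 1/499, i.e. 0.5ⁿ ≤ 3/499.
0.5⁷ = 0.0078125 is still above 3/499 but 0.5⁸ = 0.00390625 is at or below it, so n = 8.

8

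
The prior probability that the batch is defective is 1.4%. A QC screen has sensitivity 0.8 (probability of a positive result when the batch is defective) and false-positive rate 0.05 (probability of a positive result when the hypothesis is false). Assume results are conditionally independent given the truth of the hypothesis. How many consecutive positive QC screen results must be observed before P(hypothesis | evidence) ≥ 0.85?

3

Prior odds = 0.014/0.986 = 7/493.
Likelihood ratio of a positive result = 0.8/0.05 = 16.
Target posterior odds = 0.85/0.15 = 17/3.
Need (7/493) × 16ⁿ ≥ 17/3, i.e. 16ⁿ ≥ 8381/21.
16² = 256 falls short of 8381/21 but 16³ = 4096 reaches it, so n = 3.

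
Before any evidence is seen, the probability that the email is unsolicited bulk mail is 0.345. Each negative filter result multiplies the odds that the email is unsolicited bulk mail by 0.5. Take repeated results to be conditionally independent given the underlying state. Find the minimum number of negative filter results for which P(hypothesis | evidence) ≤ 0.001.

Prior odds = 0.345/0.655 = 69/131.
Likelihood ratio per negative filter result = 0.5.
Target posterior odds = 0.001/0.999 = 1/999.
Need (69/131) × 0.5ⁿ ≤ 1/999, i.e. 0.5ⁿ ≤ 131/68931.
0.5⁹ = 0.001953125 is still above 131/68931 but 0.5¹⁰ = 1/1024 is at or below it, so n = 10.

10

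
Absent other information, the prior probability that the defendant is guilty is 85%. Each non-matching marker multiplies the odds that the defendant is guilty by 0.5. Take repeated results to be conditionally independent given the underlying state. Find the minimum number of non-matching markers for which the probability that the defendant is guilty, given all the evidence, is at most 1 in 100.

10

Prior odds = 0.85/0.15 = 17/3.
Likelihood ratio per non-matching marker = 0.5.
Target odds: 0.01 ÷ 0.99 = 1/99.
Need (17/3) × 0.5ⁿ ≤ 1/99, i.e. 0.5ⁿ ≤ 1/561.
0.5⁹ = 0.001953125 is still above 1/561 but 0.5¹⁰ = 1/1024 is at or below it, so n = 10.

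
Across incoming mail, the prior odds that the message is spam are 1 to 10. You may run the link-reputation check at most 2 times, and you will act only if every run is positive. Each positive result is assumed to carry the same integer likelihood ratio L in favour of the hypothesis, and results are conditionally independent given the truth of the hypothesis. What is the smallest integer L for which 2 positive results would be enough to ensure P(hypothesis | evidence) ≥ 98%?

Prior odds = 0.1.
Target odds = 0.98/0.02 = 49.
Need L² ≥ 49 ÷ 0.1 = 490.
22² = 484 < 490 ≤ 529 = 23², so L = 23.

23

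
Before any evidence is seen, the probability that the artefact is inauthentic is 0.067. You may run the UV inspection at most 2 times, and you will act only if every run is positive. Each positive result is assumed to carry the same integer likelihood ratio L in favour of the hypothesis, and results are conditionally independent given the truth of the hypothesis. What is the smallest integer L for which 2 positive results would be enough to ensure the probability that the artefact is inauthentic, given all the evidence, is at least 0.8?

Prior odds = 0.067/0.933 = 67/933.
Target odds = 0.8/0.2 = 4.
Need L² ≥ 4 ÷ (67/933) = 3732/67.
7² = 49 < 3732/67 ≤ 64 = 8², so L = 8.

8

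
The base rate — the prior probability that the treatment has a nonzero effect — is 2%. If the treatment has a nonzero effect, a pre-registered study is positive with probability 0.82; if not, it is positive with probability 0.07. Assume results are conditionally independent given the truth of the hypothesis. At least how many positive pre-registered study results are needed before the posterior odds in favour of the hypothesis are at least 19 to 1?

Prior odds: 0.02 ÷ 0.98 = 1/49.
Likelihood ratio of a positive = 0.82/0.07 = 82/7.
Target odds = 19.
Need (1/49) × (82/7)ⁿ ≥ 19, i.e. (82/7)ⁿ ≥ 931.
(82/7)² = 6724/49 falls short of 931 but (82/7)³ = 551368/343 reaches it, so n = 3.

3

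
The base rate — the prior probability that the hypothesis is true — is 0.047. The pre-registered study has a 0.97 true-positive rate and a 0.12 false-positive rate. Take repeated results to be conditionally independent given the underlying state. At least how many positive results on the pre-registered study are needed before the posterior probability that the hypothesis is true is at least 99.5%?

4

Prior odds: 0.047 ÷ 0.953 = 47/953.
Likelihood ratio of a positive result = 0.97/0.12 = 97/12.
Target posterior odds = 0.995/0.005 = 199.
Require (97/12)ⁿ ≥ 199 ÷ (47/953) = 189647/47.
(97/12)³ = 912673/1728 falls short of 189647/47 but (97/12)⁴ = 88529281/20736 reaches it, so n = 4.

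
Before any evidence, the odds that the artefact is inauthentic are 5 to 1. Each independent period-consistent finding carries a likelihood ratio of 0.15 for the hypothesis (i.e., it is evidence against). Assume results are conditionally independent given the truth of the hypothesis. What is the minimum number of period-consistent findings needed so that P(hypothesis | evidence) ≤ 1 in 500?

5

Prior odds = 5.
Likelihood ratio per period-consistent finding = 0.15.
Target odds: 0.002 ÷ 0.998 = 1/499.
Need 5 × 0.15ⁿ ≤ 1/499, i.e. 0.15ⁿ ≤ 1/2495.
0.15⁴ = 81/160000 is still above 1/2495 but 0.15⁵ = 243/3200000 is at or below it, so n = 5.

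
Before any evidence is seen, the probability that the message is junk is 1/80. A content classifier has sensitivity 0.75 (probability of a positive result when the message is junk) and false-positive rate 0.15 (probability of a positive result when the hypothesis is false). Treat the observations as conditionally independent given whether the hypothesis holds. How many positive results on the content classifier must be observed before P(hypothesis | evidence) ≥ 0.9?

5

Prior odds = 0.0125/0.9875 = 1/79.
Likelihood ratio of a positive result = 0.75/0.15 = 5.
Target odds: 0.9 ÷ 0.1 = 9.
Need (1/79) × 5ⁿ ≥ 9, i.e. 5ⁿ ≥ 711.
5⁴ = 625 falls short of 711 but 5⁵ = 3125 reaches it, so n = 5.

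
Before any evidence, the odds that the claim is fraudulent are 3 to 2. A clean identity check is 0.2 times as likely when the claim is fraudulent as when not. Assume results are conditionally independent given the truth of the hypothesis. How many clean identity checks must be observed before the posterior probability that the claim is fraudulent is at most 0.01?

Prior odds = 1.5.
Likelihood ratio per clean identity check = 0.2.
Target posterior odds = 0.01/0.99 = 1/99.
Require 0.2ⁿ ≤ 1/99 ÷ 1.5 = 2/297.
0.2³ = 0.008 is still above 2/297 but 0.2⁴ = 0.0016 is at or below it, so n = 4.

4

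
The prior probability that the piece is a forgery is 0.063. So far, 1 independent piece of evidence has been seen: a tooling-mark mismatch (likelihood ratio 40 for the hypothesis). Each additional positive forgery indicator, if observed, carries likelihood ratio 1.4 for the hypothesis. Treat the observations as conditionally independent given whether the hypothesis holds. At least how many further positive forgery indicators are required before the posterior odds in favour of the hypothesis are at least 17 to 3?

Prior odds = 0.063/0.937 = 63/937.
Bayes factor of the evidence already in hand = 40.
Odds after that evidence = (63/937) × 40 = 2520/937.
Target odds = 17/3.
Need 1.4ⁿ ≥ 17/3 ÷ (2520/937) = 15929/7560.
1.4² = 1.96 falls short of 15929/7560 but 1.4³ = 2.744 reaches it, so n = 3.

3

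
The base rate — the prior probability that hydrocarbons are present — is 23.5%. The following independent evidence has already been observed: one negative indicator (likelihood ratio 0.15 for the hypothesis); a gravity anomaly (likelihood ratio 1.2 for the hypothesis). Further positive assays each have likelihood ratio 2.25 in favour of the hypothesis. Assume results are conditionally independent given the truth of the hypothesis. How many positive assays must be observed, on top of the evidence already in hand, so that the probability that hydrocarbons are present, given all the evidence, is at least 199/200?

Prior odds = 0.235/0.765 = 47/153.
Combined Bayes factor of the evidence already in hand = 0.15 × 1.2 = 0.18.
Odds after that evidence = (47/153) × 0.18 = 47/850.
Target odds = 0.995/0.005 = 199.
Need 2.25ⁿ ≥ 199 ÷ (47/850) = 169150/47.
2.25¹⁰ ≈3325.26 falls short of 169150/47 but 2.25¹¹ ≈7481.83 reaches it, so n = 11.

11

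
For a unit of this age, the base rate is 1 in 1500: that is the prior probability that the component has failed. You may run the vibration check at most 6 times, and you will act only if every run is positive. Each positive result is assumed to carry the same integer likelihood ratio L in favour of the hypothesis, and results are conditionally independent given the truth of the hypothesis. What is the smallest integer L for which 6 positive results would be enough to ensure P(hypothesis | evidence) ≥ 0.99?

8

Prior odds = (1/1500)/(1499/1500) = 1/1499.
Target odds = 0.99/0.01 = 99.
Need L⁶ ≥ 99 ÷ (1/1499) = 148401.
7⁶ = 117649 < 148401 ≤ 262144 = 8⁶, so L = 8.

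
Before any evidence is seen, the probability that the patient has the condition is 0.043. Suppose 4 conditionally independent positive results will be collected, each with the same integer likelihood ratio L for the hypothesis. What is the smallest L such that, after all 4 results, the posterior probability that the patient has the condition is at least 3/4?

3

Prior odds = 0.043/0.957 = 43/957.
Target odds = 0.75/0.25 = 3.
Need L⁴ ≥ 3 ÷ (43/957) = 2871/43.
2⁴ = 16 < 2871/43 ≤ 81 = 3⁴, so L = 3.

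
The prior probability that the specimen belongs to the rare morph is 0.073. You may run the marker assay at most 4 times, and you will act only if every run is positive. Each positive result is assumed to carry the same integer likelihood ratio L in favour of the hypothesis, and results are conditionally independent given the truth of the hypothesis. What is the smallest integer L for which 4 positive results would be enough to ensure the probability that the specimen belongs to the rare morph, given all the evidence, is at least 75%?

Prior odds = 0.073/0.927 = 73/927.
Target odds = 0.75/0.25 = 3.
Need L⁴ ≥ 3 ÷ (73/927) = 2781/73.
2⁴ = 16 < 2781/73 ≤ 81 = 3⁴, so L = 3.

3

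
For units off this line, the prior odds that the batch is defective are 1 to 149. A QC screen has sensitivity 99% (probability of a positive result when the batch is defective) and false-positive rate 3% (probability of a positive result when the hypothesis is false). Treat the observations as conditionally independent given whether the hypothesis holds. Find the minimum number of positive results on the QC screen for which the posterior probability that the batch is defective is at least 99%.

3

Prior odds = 1/149.
Likelihood ratio of a positive result = 0.99/0.03 = 33.
Target posterior odds = 0.99/0.01 = 99.
Need (1/149) × 33ⁿ ≥ 99, i.e. 33ⁿ ≥ 14751.
33² = 1089 falls short of 14751 but 33³ = 35937 reaches it, so n = 3.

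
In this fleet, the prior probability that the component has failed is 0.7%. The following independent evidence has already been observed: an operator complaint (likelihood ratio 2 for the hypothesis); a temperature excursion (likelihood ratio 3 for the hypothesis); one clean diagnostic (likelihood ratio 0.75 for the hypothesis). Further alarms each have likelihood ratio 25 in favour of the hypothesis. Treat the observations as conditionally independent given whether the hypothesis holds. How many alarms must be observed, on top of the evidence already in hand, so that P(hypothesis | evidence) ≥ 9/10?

Prior odds = 0.007/0.993 = 7/993.
Combined Bayes factor of the evidence already in hand = 2 × 3 × 0.75 = 4.5.
Odds after that evidence = (7/993) × 4.5 = 21/662.
Target odds = 0.9/0.1 = 9.
Need 25ⁿ ≥ 9 ÷ (21/662) = 1986/7.
25¹ = 25 falls short of 1986/7 but 25² = 625 reaches it, so n = 2.

2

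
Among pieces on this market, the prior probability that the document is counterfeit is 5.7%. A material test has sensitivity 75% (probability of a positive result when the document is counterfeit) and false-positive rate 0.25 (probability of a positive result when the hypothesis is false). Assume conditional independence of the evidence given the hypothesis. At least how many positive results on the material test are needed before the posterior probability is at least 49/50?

Prior odds: 0.057 ÷ 0.943 = 57/943.
Likelihood ratio of a positive result = 0.75/0.25 = 3.
Target odds: 0.98 ÷ 0.02 = 49.
Require 3ⁿ ≥ 49 ÷ (57/943) = 46207/57.
3⁶ = 729 falls short of 46207/57 but 3⁷ = 2187 reaches it, so n = 7.

7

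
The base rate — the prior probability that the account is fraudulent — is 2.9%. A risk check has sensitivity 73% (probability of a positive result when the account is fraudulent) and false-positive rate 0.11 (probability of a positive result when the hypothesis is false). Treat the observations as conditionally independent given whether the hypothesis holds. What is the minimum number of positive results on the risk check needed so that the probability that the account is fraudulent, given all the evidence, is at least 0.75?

3

Prior odds = 0.029/0.971 = 29/971.
Likelihood ratio of a positive result = 0.73/0.11 = 73/11.
Target posterior odds = 0.75/0.25 = 3.
Need (29/971) × (73/11)ⁿ ≥ 3, i.e. (73/11)ⁿ ≥ 2913/29.
(73/11)² = 5329/121 falls short of 2913/29 but (73/11)³ = 389017/1331 reaches it, so n = 3.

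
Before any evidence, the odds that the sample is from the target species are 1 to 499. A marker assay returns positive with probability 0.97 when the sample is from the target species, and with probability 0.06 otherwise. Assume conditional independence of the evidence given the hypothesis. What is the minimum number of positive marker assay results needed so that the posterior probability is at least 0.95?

4

Prior odds = 1/499.
Likelihood ratio of a positive result = 0.97/0.06 = 97/6.
Target odds: 0.95 ÷ 0.05 = 19.
Need (1/499) × (97/6)ⁿ ≥ 19, i.e. (97/6)ⁿ ≥ 9481.
(97/6)³ = 912673/216 falls short of 9481 but (97/6)⁴ = 88529281/1296 reaches it, so n = 4.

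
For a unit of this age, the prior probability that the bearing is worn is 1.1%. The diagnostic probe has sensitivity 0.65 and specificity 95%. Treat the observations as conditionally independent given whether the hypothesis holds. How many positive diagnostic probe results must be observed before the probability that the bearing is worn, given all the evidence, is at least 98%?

Prior odds = 0.011/0.989 = 11/989.
False-positive rate = 1 − 0.95 = 0.05; likelihood ratio of a positive = 0.65/0.05 = 13.
Target posterior odds = 0.98/0.02 = 49.
Need (11/989) × 13ⁿ ≥ 49, i.e. 13ⁿ ≥ 48461/11.
13³ = 2197 falls short of 48461/11 but 13⁴ = 28561 reaches it, so n = 4.

4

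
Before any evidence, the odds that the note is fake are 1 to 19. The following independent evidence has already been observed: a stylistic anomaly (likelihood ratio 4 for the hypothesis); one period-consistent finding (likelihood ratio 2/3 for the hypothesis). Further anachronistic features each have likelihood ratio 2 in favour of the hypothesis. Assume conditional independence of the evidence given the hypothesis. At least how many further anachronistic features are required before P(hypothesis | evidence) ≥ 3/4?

Prior odds = 1/19.
Combined Bayes factor of the evidence already in hand = 4 × (2/3) = 8/3.
Odds after that evidence = (1/19) × 8/3 = 8/57.
Target odds = 0.75/0.25 = 3.
Need 2ⁿ ≥ 3 ÷ (8/57) = 21.375.
2⁴ = 16 falls short of 21.375 but 2⁵ = 32 reaches it, so n = 5.

5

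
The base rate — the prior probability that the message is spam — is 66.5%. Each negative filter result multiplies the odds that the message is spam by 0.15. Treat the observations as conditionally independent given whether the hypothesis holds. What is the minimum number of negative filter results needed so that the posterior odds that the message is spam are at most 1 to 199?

Prior odds = 0.665/0.335 = 133/67.
Likelihood ratio per negative filter result = 0.15.
Target odds = 1/199.
Require 0.15ⁿ ≤ 1/199 ÷ (133/67) = 67/26467.
0.15³ = 0.003375 is still above 67/26467 but 0.15⁴ = 81/160000 is at or below it, so n = 4.

4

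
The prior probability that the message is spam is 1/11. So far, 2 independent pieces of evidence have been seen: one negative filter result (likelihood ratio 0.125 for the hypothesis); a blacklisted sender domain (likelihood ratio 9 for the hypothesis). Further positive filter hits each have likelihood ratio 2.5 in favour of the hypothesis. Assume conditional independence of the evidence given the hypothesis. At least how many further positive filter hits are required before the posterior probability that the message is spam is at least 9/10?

Prior odds = (1/11)/(10/11) = 0.1.
Combined Bayes factor of the evidence already in hand = 0.125 × 9 = 1.125.
Odds after that evidence = 0.1 × 1.125 = 0.1125.
Target odds = 0.9/0.1 = 9.
Need 2.5ⁿ ≥ 9 ÷ 0.1125 = 80.
2.5⁴ = 39.0625 falls short of 80 but 2.5⁵ = 97.65625 reaches it, so n = 5.

5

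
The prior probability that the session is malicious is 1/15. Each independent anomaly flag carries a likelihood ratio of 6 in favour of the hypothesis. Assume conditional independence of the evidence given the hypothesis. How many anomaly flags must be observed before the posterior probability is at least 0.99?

Prior odds = (1/15)/(14/15) = 1/14.
Likelihood ratio per anomaly flag = 6.
Target odds: 0.99 ÷ 0.01 = 99.
Require 6ⁿ ≥ 99 ÷ (1/14) = 1386.
6⁴ = 1296 falls short of 1386 but 6⁵ = 7776 reaches it, so n = 5.

5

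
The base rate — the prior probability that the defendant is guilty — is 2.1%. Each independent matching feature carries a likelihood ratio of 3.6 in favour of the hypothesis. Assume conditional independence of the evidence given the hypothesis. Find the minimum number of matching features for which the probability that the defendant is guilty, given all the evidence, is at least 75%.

Prior odds: 0.021 ÷ 0.979 = 21/979.
Likelihood ratio per matching feature = 3.6.
Target odds: 0.75 ÷ 0.25 = 3.
Need (21/979) × 3.6ⁿ ≥ 3, i.e. 3.6ⁿ ≥ 979/7.
3.6³ = 46.656 falls short of 979/7 but 3.6⁴ = 167.9616 reaches it, so n = 4.

4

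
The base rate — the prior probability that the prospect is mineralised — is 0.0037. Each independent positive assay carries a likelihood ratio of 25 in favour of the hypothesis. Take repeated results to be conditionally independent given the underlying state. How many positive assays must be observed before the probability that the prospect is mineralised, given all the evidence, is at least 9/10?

3

Prior odds = 0.0037/0.9963 = 37/9963.
Likelihood ratio per positive assay = 25.
Target odds: 0.9 ÷ 0.1 = 9.
Require 25ⁿ ≥ 9 ÷ (37/9963) = 89667/37.
25² = 625 falls short of 89667/37 but 25³ = 15625 reaches it, so n = 3.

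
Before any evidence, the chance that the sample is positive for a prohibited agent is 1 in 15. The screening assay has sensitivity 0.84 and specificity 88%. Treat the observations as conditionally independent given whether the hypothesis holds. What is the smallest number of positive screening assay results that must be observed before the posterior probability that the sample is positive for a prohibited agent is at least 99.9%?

Prior odds = (1/15)/(14/15) = 1/14.
False-positive rate = 1 − 0.88 = 0.12; likelihood ratio of a positive = 0.84/0.12 = 7.
Target odds: 0.999 ÷ 0.001 = 999.
Need (1/14) × 7ⁿ ≥ 999, i.e. 7ⁿ ≥ 13986.
7⁴ = 2401 falls short of 13986 but 7⁵ = 16807 reaches it, so n = 5.

5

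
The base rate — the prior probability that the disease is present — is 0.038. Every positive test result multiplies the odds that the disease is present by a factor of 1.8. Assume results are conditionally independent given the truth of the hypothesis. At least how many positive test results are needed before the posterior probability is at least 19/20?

Prior odds: 0.038 ÷ 0.962 = 19/481.
Likelihood ratio per positive test result = 1.8.
Target posterior odds = 0.95/0.05 = 19.
Require 1.8ⁿ ≥ 19 ÷ (19/481) = 481.
1.8¹⁰ ≈357.047 falls short of 481 but 1.8¹¹ ≈642.684 reaches it, so n = 11.

11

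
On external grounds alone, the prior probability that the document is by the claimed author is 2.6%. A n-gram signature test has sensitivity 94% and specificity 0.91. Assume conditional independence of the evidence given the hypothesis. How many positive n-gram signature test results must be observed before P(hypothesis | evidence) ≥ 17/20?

3

Prior odds = 0.026/0.974 = 13/487.
False-positive rate = 1 − 0.91 = 0.09; likelihood ratio of a positive = 0.94/0.09 = 94/9.
Target odds: 0.85 ÷ 0.15 = 17/3.
Require (94/9)ⁿ ≥ 17/3 ÷ (13/487) = 8279/39.
(94/9)² = 8836/81 falls short of 8279/39 but (94/9)³ = 830584/729 reaches it, so n = 3.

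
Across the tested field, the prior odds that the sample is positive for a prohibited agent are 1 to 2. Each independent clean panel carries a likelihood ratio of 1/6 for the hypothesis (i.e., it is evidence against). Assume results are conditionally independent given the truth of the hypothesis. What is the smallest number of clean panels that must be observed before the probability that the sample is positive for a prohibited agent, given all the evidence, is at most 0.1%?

4

Prior odds = 0.5.
Likelihood ratio per clean panel = 1/6.
Target posterior odds = 0.001/0.999 = 1/999.
Require (1/6)ⁿ ≤ 1/999 ÷ 0.5 = 2/999.
(1/6)³ = 1/216 is still above 2/999 but (1/6)⁴ = 1/1296 is at or below it, so n = 4.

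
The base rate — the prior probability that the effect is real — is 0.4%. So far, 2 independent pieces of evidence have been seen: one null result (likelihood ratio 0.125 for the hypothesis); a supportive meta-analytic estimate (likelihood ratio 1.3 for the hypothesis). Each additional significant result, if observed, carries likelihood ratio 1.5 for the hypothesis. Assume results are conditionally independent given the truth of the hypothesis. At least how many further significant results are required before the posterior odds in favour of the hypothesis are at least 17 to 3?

Prior odds = 0.004/0.996 = 1/249.
Combined Bayes factor of the evidence already in hand = 0.125 × 1.3 = 0.1625.
Odds after that evidence = (1/249) × 0.1625 = 13/19920.
Target odds = 17/3.
Need 1.5ⁿ ≥ 17/3 ÷ (13/19920) = 112880/13.
1.5²² ≈7481.83 falls short of 112880/13 but 1.5²³ ≈11222.7 reaches it, so n = 23.

23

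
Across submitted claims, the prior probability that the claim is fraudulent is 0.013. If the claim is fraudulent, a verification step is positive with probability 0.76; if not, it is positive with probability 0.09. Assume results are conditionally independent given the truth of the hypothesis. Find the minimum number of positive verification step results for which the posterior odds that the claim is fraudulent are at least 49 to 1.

4

Prior odds: 0.013 ÷ 0.987 = 13/987.
Likelihood ratio of a positive = 0.76/0.09 = 76/9.
Target odds = 49.
Require (76/9)ⁿ ≥ 49 ÷ (13/987) = 48363/13.
(76/9)³ = 438976/729 falls short of 48363/13 but (76/9)⁴ = 33362176/6561 reaches it, so n = 4.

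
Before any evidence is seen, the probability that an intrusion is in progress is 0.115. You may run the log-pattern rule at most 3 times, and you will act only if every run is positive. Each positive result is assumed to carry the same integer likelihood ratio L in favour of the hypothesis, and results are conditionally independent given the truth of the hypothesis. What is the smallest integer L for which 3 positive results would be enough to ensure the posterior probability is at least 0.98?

8

Prior odds = 0.115/0.885 = 23/177.
Target odds = 0.98/0.02 = 49.
Need L³ ≥ 49 ÷ (23/177) = 8673/23.
7³ = 343 < 8673/23 ≤ 512 = 8³, so L = 8.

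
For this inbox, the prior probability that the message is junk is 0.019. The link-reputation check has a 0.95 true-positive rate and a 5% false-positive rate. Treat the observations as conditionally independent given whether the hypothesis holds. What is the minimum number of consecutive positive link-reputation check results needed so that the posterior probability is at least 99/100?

Prior odds = 0.019/0.981 = 19/981.
Likelihood ratio of a positive result = 0.95/0.05 = 19.
Target odds: 0.99 ÷ 0.01 = 99.
Need (19/981) × 19ⁿ ≥ 99, i.e. 19ⁿ ≥ 97119/19.
19² = 361 falls short of 97119/19 but 19³ = 6859 reaches it, so n = 3.

3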